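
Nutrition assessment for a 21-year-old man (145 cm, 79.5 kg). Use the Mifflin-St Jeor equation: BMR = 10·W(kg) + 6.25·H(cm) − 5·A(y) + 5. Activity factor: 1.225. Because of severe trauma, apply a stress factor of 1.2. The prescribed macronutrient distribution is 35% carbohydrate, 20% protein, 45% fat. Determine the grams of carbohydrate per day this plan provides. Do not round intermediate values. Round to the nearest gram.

206 g/day

Mifflin-St Jeor (male): BMR = 10(79.5) + 6.25(145) − 5(21) + 5 = 795 + 906.25 − 105 + 5 = 1601.25 kcal/day.
TEE = 1601.25 × 1.225 = 1961.5313 kcal/day.
With stress factor 1.2: 1961.5313 × 1.2 = 2353.8375 kcal/day.
Carbohydrate energy = 35% × 2353.8375 = 823.8431 kcal.
Carbohydrate = 823.8431 ÷ 4 kcal/g = 205.9608 g.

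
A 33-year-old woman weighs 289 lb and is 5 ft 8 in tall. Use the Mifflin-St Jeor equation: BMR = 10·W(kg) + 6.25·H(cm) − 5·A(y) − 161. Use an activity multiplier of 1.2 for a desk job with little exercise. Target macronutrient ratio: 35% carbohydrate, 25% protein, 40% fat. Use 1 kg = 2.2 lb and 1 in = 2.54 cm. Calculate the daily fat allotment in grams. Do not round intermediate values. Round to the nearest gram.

Convert to metric: weight = 289 ÷ 2.2 = 131.3636 kg; height = (5×12 + 8) × 2.54 = 68 × 2.54 = 172.72 cm.
Mifflin-St Jeor (female): BMR = 10(131.3636) + 6.25(172.72) − 5(33) − 161 = 1313.6364 + 1079.5 − 165 − 161 = 2067.1364 kcal/day.
TEE = 2067.1364 × 1.2 = 2480.5636 kcal/day.
Fat energy = 40% × 2480.5636 = 992.2255 kcal.
Fat = 992.2255 ÷ 9 kcal/g = 110.2473 g.

110 g/day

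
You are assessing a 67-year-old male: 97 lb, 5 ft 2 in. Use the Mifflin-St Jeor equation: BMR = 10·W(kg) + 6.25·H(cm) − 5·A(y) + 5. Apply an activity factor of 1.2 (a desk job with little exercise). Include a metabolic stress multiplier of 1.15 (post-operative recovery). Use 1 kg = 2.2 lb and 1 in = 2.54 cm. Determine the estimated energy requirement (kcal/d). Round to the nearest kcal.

1511 kcal/d

Convert to metric: weight = 97 ÷ 2.2 = 44.0909 kg; height = (5×12 + 2) × 2.54 = 62 × 2.54 = 157.48 cm.
Mifflin-St Jeor (male): BMR = 10(44.0909) + 6.25(157.48) − 5(67) + 5 = 440.9091 + 984.25 − 335 + 5 = 1095.1591 kcal/day.
TEE = BMR × activity factor = 1095.1591 × 1.2 = 1314.1909 kcal/day.
Apply stress factor: 1314.1909 × 1.15 = 1511.3195 kcal/day.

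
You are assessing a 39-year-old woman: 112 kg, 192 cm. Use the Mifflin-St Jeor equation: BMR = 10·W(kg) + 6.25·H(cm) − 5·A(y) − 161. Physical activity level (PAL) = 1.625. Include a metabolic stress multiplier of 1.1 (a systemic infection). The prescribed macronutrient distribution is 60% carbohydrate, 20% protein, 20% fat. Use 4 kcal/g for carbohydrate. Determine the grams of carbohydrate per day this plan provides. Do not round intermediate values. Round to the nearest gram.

Mifflin-St Jeor (female): BMR = 10(112) + 6.25(192) − 5(39) − 161 = 1120 + 1200 − 195 − 161 = 1964 kcal/day.
TEE = 1964 × 1.625 = 3191.5 kcal/day.
With stress factor 1.1: 3191.5 × 1.1 = 3510.65 kcal/day.
Carbohydrate energy = 60% × 3510.65 = 2106.39 kcal.
Carbohydrate = 2106.39 ÷ 4 kcal/g = 526.5975 g.

527 g/day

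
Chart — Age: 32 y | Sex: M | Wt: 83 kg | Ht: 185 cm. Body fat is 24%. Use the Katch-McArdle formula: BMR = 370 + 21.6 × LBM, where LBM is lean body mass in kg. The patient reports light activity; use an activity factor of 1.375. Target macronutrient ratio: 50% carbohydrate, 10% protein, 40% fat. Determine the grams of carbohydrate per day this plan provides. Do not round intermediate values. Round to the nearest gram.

LBM = 83 × (1 − 0.24) = 63.08 kg. Katch-McArdle: BMR = 370 + 21.6 × 63.08 = 1732.528 kcal/day.
TEE = 1732.528 × 1.375 = 2382.226 kcal/day.
Carbohydrate energy = 50% × 2382.226 = 1191.113 kcal.
Carbohydrate = 1191.113 ÷ 4 kcal/g = 297.7783 g.

298 g/day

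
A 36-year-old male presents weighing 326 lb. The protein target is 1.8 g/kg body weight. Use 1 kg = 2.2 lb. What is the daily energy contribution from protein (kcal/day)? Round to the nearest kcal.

Weight in kg = 326 ÷ 2.2 = 148.1818 kg.
Protein = 1.8 g/kg × 148.1818 kg = 266.7273 g/day.
Protein energy = 266.7273 g × 4 kcal/g = 1066.9091 kcal/day.

1067 kcal/day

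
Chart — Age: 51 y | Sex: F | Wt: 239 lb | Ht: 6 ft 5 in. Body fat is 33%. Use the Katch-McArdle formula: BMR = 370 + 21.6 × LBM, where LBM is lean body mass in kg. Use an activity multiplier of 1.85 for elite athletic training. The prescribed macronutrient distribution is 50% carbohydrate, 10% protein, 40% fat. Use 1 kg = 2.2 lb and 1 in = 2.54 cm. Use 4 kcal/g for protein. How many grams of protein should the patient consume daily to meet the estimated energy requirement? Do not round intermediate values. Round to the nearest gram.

Convert to metric: weight = 239 ÷ 2.2 = 108.6364 kg; height = (6×12 + 5) × 2.54 = 77 × 2.54 = 195.58 cm.
LBM = 108.6364 × (1 − 0.33) = 72.7864 kg. Katch-McArdle: BMR = 370 + 21.6 × 72.7864 = 1942.1855 kcal/day.
TEE = 1942.1855 × 1.85 = 3593.0431 kcal/day.
Protein energy = 10% × 3593.0431 = 359.3043 kcal.
Protein = 359.3043 ÷ 4 kcal/g = 89.8261 g.

90 g/day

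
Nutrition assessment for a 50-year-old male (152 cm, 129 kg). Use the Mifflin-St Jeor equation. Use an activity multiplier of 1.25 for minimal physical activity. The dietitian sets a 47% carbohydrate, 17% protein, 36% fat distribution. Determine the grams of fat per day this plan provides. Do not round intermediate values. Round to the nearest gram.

100 g/day

Mifflin-St Jeor (male): BMR = 10(129) + 6.25(152) − 5(50) + 5 = 1290 + 950 − 250 + 5 = 1995 kcal/day.
TEE = 1995 × 1.25 = 2493.75 kcal/day.
Fat energy = 36% × 2493.75 = 897.75 kcal.
Fat = 897.75 ÷ 9 kcal/g = 99.75 g.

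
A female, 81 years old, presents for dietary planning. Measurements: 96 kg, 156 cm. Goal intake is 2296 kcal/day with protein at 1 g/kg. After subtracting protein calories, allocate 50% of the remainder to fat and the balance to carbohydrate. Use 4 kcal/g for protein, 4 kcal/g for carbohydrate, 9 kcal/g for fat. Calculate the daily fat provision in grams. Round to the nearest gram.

106 g/day

Protein = 1 × 96 = 96 g → 96 × 4 = 384 kcal.
Non-protein calories = 2296 − 384 = 1912 kcal.
Fat: 50% × 1912 = 956 kcal; carbohydrate: 956 kcal.
Fat: 956 kcal ÷ 9 kcal/g = 106.2222 g.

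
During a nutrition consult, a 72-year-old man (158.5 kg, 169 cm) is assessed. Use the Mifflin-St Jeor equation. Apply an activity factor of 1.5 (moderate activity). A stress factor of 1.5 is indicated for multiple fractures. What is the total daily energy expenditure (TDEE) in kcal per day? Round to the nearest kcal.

5144 kcal per day

Mifflin-St Jeor (male): BMR = 10(158.5) + 6.25(169) − 5(72) + 5 = 1585 + 1056.25 − 360 + 5 = 2286.25 kcal/day.
TEE = BMR × activity factor = 2286.25 × 1.5 = 3429.375 kcal/day.
Apply stress factor: 3429.375 × 1.5 = 5144.0625 kcal/day.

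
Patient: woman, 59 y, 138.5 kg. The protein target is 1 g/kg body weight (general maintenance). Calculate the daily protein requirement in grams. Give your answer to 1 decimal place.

138.5 g/day

Protein = 1 g/kg × 138.5 kg = 138.5 g/day.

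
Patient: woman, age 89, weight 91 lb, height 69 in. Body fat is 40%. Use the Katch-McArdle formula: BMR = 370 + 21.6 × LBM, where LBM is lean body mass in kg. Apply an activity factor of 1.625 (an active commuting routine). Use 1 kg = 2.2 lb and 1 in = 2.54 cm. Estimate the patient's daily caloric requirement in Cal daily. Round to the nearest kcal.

1472 Cal daily

Convert to metric: weight = 91 ÷ 2.2 = 41.3636 kg; height = 69 × 2.54 = 175.26 cm.
LBM = 41.3636 × (1 − 0.4) = 24.8182 kg. Katch-McArdle: BMR = 370 + 21.6 × 24.8182 = 906.0727 kcal/day.
TEE = BMR × activity factor = 906.0727 × 1.625 = 1472.3682 kcal/day.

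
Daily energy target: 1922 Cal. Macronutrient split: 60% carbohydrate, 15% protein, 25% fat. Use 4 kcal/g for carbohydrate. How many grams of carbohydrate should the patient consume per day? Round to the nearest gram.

Carbohydrate energy = 60% × 1922 = 1153.2 kcal.
At 4 kcal/g: 1153.2 ÷ 4 = 288.3 g.

288 g/day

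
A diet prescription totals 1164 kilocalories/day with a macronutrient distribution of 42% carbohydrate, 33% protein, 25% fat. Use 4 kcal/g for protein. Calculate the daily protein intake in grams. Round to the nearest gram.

96 g/day

Protein energy = 33% × 1164 = 384.12 kcal.
At 4 kcal/g: 384.12 ÷ 4 = 96.03 g.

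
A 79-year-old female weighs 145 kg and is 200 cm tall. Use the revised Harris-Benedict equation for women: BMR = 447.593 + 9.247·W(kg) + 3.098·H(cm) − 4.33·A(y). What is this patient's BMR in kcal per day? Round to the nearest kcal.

2066 kcal per day

Harris-Benedict: BMR = 447.593 + 9.247(145) + 3.098(200) − 4.33(79) = 2065.938 kcal/day.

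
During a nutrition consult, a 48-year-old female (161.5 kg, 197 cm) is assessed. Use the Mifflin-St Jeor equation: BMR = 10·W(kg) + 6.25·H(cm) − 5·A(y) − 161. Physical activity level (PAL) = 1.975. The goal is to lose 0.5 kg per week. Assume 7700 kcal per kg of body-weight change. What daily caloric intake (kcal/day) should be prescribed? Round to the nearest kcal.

4279 kcal/day

Mifflin-St Jeor (female): BMR = 10(161.5) + 6.25(197) − 5(48) − 161 = 1615 + 1231.25 − 240 − 161 = 2445.25 kcal/day.
TEE = 2445.25 × 1.975 = 4829.3688 kcal/day.
Required daily deficit = 0.5 × 7700 ÷ 7 = 550 kcal/day.
Target intake = 4829.3688 − 550 = 4279.3688 kcal/day.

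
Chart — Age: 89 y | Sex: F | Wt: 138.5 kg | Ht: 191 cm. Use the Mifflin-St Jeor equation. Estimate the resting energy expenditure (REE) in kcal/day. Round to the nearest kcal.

Mifflin-St Jeor (female): BMR = 10(138.5) + 6.25(191) − 5(89) − 161 = 1385 + 1193.75 − 445 − 161 = 1972.75 kcal/day.

1973 kcal/day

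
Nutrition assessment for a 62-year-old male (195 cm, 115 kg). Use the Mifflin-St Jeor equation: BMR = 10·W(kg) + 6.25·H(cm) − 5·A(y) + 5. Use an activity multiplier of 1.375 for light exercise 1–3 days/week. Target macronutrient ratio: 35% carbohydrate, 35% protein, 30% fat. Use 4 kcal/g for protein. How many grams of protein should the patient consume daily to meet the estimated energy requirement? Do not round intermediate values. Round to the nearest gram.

Mifflin-St Jeor (male): BMR = 10(115) + 6.25(195) − 5(62) + 5 = 1150 + 1218.75 − 310 + 5 = 2063.75 kcal/day.
TEE = 2063.75 × 1.375 = 2837.6563 kcal/day.
Protein energy = 35% × 2837.6563 = 993.1797 kcal.
Protein = 993.1797 ÷ 4 kcal/g = 248.2949 g.

248 g/day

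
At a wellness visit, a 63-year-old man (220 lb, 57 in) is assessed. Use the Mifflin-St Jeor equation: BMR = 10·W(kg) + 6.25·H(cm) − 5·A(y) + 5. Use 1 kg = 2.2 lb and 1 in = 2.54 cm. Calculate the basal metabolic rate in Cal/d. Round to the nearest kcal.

Convert to metric: weight = 220 ÷ 2.2 = 100 kg; height = 57 × 2.54 = 144.78 cm.
Mifflin-St Jeor (male): BMR = 10(100) + 6.25(144.78) − 5(63) + 5 = 1000 + 904.875 − 315 + 5 = 1594.875 kcal/day.

1595 Cal/d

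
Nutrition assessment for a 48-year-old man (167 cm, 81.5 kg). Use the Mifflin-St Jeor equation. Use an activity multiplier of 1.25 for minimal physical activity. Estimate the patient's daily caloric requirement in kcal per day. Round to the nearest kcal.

Mifflin-St Jeor (male): BMR = 10(81.5) + 6.25(167) − 5(48) + 5 = 815 + 1043.75 − 240 + 5 = 1623.75 kcal/day.
TEE = BMR × activity factor = 1623.75 × 1.25 = 2029.6875 kcal/day.

2030 kcal per day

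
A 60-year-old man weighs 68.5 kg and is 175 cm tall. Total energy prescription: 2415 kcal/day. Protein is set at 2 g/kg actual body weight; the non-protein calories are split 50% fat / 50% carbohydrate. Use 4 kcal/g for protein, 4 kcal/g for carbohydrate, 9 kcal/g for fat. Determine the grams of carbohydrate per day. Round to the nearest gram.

233 g/day

Protein = 2 × 68.5 = 137 g → 137 × 4 = 548 kcal.
Non-protein calories = 2415 − 548 = 1867 kcal.
Fat: 50% × 1867 = 933.5 kcal; carbohydrate: 933.5 kcal.
Carbohydrate: 933.5 kcal ÷ 4 kcal/g = 233.375 g.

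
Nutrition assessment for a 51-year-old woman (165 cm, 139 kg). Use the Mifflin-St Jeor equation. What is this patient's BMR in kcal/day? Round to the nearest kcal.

2005 kcal/day

Mifflin-St Jeor (female): BMR = 10(139) + 6.25(165) − 5(51) − 161 = 1390 + 1031.25 − 255 − 161 = 2005.25 kcal/day.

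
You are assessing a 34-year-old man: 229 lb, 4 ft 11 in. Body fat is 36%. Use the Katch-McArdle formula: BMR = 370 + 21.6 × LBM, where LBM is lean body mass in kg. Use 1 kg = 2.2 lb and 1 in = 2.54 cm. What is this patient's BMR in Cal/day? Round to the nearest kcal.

Convert to metric: weight = 229 ÷ 2.2 = 104.0909 kg; height = (4×12 + 11) × 2.54 = 59 × 2.54 = 149.86 cm.
LBM = 104.0909 × (1 − 0.36) = 66.6182 kg. Katch-McArdle: BMR = 370 + 21.6 × 66.6182 = 1808.9527 kcal/day.

1809 Cal/day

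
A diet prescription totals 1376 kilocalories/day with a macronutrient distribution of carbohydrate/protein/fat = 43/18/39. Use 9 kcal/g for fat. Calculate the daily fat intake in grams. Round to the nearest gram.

60 g/day

Fat energy = 39% × 1376 = 536.64 kcal.
At 9 kcal/g: 536.64 ÷ 9 = 59.6267 g.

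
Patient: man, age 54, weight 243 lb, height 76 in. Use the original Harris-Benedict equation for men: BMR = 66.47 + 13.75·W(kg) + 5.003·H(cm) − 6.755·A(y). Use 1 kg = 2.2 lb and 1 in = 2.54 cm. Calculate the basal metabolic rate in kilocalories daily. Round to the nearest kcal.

2186 kilocalories daily

Convert to metric: weight = 243 ÷ 2.2 = 110.4545 kg; height = 76 × 2.54 = 193.04 cm.
Harris-Benedict: BMR = 66.47 + 13.75(110.4545) + 5.003(193.04) − 6.755(54) = 2186.2291 kcal/day.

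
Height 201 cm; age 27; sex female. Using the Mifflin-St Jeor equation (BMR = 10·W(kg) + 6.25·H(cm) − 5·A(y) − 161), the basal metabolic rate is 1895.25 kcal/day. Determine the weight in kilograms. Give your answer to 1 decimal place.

1895.25 = 10·W + 6.25(201) − 5(27) − 161
10·W = 1895.25 − 960.25 = 935, so W = 93.5 kg.

93.5 kg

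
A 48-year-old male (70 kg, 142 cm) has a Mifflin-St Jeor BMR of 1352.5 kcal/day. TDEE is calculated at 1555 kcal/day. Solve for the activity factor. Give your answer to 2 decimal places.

Activity factor = TEE ÷ BMR = 1555 ÷ 1352.5 = 1.15.

1.15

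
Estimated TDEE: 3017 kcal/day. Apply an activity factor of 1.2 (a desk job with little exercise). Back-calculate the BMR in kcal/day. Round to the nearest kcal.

2514 kcal/day

BMR = TEE ÷ activity factor = 3017 ÷ 1.2 = 2514.1667 kcal/day.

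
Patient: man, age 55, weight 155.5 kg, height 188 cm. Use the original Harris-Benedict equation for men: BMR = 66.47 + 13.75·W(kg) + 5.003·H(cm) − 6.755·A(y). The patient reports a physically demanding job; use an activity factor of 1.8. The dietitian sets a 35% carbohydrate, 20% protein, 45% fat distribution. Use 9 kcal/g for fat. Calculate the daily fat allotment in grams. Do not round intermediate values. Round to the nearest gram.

250 g/day

Harris-Benedict: BMR = 66.47 + 13.75(155.5) + 5.003(188) − 6.755(55) = 2773.634 kcal/day.
TEE = 2773.634 × 1.8 = 4992.5412 kcal/day.
Fat energy = 45% × 4992.5412 = 2246.6435 kcal.
Fat = 2246.6435 ÷ 9 kcal/g = 249.6271 g.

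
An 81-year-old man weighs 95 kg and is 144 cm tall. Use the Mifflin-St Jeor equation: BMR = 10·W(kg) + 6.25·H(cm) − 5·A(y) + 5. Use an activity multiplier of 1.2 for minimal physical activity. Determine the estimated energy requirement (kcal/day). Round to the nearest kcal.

1740 kcal/day

Mifflin-St Jeor (male): BMR = 10(95) + 6.25(144) − 5(81) + 5 = 950 + 900 − 405 + 5 = 1450 kcal/day.
TEE = BMR × activity factor = 1450 × 1.2 = 1740 kcal/day.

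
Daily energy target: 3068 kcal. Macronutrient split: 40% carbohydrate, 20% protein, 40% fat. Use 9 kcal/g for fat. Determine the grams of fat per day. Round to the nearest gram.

Fat energy = 40% × 3068 = 1227.2 kcal.
At 9 kcal/g: 1227.2 ÷ 9 = 136.3556 g.

136 g/day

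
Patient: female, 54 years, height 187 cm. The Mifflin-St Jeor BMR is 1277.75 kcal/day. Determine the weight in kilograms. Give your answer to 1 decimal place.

1277.75 = 10·W + 6.25(187) − 5(54) − 161
10·W = 1277.75 − 737.75 = 540, so W = 54 kg.

54.0 kg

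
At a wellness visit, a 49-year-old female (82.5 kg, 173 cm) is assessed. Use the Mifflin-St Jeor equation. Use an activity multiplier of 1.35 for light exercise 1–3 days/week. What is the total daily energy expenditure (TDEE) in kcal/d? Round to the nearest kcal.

Mifflin-St Jeor (female): BMR = 10(82.5) + 6.25(173) − 5(49) − 161 = 825 + 1081.25 − 245 − 161 = 1500.25 kcal/day.
TEE = BMR × activity factor = 1500.25 × 1.35 = 2025.3375 kcal/day.

2025 kcal/d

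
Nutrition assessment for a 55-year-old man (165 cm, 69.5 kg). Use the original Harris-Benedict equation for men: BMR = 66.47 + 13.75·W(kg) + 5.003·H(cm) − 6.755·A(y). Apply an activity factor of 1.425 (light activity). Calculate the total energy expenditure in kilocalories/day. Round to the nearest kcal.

Harris-Benedict: BMR = 66.47 + 13.75(69.5) + 5.003(165) − 6.755(55) = 1476.065 kcal/day.
TEE = BMR × activity factor = 1476.065 × 1.425 = 2103.3926 kcal/day.

2103 kilocalories/day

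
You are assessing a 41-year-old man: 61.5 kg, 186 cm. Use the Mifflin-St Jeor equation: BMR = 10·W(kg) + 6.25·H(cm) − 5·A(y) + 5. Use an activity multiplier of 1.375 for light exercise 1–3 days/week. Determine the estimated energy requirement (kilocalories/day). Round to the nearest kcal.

2169 kilocalories/day

Mifflin-St Jeor (male): BMR = 10(61.5) + 6.25(186) − 5(41) + 5 = 615 + 1162.5 − 205 + 5 = 1577.5 kcal/day.
TEE = BMR × activity factor = 1577.5 × 1.375 = 2169.0625 kcal/day.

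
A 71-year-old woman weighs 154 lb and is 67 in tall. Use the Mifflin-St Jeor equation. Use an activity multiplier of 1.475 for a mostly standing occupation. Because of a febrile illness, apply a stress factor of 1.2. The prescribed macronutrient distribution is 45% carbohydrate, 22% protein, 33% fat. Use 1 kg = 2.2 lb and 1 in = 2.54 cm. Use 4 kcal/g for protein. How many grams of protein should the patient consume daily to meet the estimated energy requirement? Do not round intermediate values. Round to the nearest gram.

Convert to metric: weight = 154 ÷ 2.2 = 70 kg; height = 67 × 2.54 = 170.18 cm.
Mifflin-St Jeor (female): BMR = 10(70) + 6.25(170.18) − 5(71) − 161 = 700 + 1063.625 − 355 − 161 = 1247.625 kcal/day.
TEE = 1247.625 × 1.475 = 1840.2469 kcal/day.
With stress factor 1.2: 1840.2469 × 1.2 = 2208.2963 kcal/day.
Protein energy = 22% × 2208.2963 = 485.8252 kcal.
Protein = 485.8252 ÷ 4 kcal/g = 121.4563 g.

121 g/day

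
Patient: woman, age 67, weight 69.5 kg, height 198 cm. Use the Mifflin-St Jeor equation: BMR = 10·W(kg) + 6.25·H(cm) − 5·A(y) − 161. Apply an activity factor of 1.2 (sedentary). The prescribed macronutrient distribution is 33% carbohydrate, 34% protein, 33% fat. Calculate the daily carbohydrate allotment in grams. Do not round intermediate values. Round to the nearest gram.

142 g/day

Mifflin-St Jeor (female): BMR = 10(69.5) + 6.25(198) − 5(67) − 161 = 695 + 1237.5 − 335 − 161 = 1436.5 kcal/day.
TEE = 1436.5 × 1.2 = 1723.8 kcal/day.
Carbohydrate energy = 33% × 1723.8 = 568.854 kcal.
Carbohydrate = 568.854 ÷ 4 kcal/g = 142.2135 g.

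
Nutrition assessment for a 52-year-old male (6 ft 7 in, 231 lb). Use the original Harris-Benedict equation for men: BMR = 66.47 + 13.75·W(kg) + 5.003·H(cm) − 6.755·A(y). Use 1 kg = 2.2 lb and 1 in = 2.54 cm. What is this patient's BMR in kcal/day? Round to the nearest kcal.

2163 kcal/day

Convert to metric: weight = 231 ÷ 2.2 = 105 kg; height = (6×12 + 7) × 2.54 = 79 × 2.54 = 200.66 cm.
Harris-Benedict: BMR = 66.47 + 13.75(105) + 5.003(200.66) − 6.755(52) = 2162.862 kcal/day.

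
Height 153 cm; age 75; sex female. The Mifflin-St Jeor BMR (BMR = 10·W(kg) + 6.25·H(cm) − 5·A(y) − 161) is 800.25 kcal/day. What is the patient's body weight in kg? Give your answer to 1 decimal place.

800.25 = 10·W + 6.25(153) − 5(75) − 161
10·W = 800.25 − 420.25 = 380, so W = 38 kg.

38.0 kg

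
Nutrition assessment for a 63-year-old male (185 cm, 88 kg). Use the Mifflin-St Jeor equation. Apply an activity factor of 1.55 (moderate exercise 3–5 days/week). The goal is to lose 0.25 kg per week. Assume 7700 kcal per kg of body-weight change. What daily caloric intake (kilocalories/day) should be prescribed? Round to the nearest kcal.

Mifflin-St Jeor (male): BMR = 10(88) + 6.25(185) − 5(63) + 5 = 880 + 1156.25 − 315 + 5 = 1726.25 kcal/day.
TEE = 1726.25 × 1.55 = 2675.6875 kcal/day.
Required daily deficit = 0.25 × 7700 ÷ 7 = 275 kcal/day.
Target intake = 2675.6875 − 275 = 2400.6875 kcal/day.

2401 kilocalories/day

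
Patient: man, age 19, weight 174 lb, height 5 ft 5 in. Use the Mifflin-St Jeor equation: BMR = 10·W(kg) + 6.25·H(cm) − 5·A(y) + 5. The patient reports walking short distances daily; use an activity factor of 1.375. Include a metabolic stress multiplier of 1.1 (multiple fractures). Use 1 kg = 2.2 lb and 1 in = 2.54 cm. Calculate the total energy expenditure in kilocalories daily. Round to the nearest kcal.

Convert to metric: weight = 174 ÷ 2.2 = 79.0909 kg; height = (5×12 + 5) × 2.54 = 65 × 2.54 = 165.1 cm.
Mifflin-St Jeor (male): BMR = 10(79.0909) + 6.25(165.1) − 5(19) + 5 = 790.9091 + 1031.875 − 95 + 5 = 1732.7841 kcal/day.
TEE = BMR × activity factor = 1732.7841 × 1.375 = 2382.5781 kcal/day.
Apply stress factor: 2382.5781 × 1.1 = 2620.8359 kcal/day.

2621 kilocalories daily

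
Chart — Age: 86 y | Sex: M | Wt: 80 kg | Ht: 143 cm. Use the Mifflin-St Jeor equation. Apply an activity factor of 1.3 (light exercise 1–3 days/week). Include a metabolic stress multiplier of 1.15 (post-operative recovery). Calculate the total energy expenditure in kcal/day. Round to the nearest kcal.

Mifflin-St Jeor (male): BMR = 10(80) + 6.25(143) − 5(86) + 5 = 800 + 893.75 − 430 + 5 = 1268.75 kcal/day.
TEE = BMR × activity factor = 1268.75 × 1.3 = 1649.375 kcal/day.
Apply stress factor: 1649.375 × 1.15 = 1896.7813 kcal/day.

1897 kcal/day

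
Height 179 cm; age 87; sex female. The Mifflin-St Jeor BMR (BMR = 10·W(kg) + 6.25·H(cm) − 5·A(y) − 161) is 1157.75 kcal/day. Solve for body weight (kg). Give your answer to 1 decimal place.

63.5 kg

1157.75 = 10·W + 6.25(179) − 5(87) − 161
10·W = 1157.75 − 522.75 = 635, so W = 63.5 kg.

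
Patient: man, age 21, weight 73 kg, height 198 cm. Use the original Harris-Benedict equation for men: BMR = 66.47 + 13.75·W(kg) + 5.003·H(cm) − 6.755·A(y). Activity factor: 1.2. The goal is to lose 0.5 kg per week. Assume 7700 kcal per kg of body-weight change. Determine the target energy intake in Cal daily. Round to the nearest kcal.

1753 Cal daily

Harris-Benedict: BMR = 66.47 + 13.75(73) + 5.003(198) − 6.755(21) = 1918.959 kcal/day.
TEE = 1918.959 × 1.2 = 2302.7508 kcal/day.
Required daily deficit = 0.5 × 7700 ÷ 7 = 550 kcal/day.
Target intake = 2302.7508 − 550 = 1752.7508 kcal/day.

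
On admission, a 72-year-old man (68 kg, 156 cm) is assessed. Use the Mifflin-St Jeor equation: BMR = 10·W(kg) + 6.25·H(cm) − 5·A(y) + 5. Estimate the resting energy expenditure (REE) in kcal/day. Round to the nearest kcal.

1300 kcal/day

Mifflin-St Jeor (male): BMR = 10(68) + 6.25(156) − 5(72) + 5 = 680 + 975 − 360 + 5 = 1300 kcal/day.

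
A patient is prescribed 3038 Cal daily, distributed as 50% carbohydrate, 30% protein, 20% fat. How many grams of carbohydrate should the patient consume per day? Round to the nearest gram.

380 g/day

Carbohydrate energy = 50% × 3038 = 1519 kcal.
At 4 kcal/g: 1519 ÷ 4 = 379.75 g.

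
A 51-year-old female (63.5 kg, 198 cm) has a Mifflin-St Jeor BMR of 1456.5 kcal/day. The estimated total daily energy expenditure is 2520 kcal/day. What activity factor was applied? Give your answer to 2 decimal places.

Activity factor = TEE ÷ BMR = 2520 ÷ 1456.5 = 1.73.

1.73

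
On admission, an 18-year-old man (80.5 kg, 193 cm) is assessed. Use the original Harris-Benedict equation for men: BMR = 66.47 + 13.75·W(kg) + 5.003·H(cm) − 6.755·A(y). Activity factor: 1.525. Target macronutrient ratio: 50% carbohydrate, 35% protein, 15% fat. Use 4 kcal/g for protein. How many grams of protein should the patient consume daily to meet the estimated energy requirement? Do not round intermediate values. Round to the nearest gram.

Harris-Benedict: BMR = 66.47 + 13.75(80.5) + 5.003(193) − 6.755(18) = 2017.334 kcal/day.
TEE = 2017.334 × 1.525 = 3076.4344 kcal/day.
Protein energy = 35% × 3076.4344 = 1076.752 kcal.
Protein = 1076.752 ÷ 4 kcal/g = 269.188 g.

269 g/day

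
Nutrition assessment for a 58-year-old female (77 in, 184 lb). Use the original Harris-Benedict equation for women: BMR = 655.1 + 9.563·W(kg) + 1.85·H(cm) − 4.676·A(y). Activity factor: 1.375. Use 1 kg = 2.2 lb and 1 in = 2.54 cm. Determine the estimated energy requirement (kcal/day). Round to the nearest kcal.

2125 kcal/day

Convert to metric: weight = 184 ÷ 2.2 = 83.6364 kg; height = 77 × 2.54 = 195.58 cm.
Harris-Benedict: BMR = 655.1 + 9.563(83.6364) + 1.85(195.58) − 4.676(58) = 1545.5295 kcal/day.
TEE = BMR × activity factor = 1545.5295 × 1.375 = 2125.1031 kcal/day.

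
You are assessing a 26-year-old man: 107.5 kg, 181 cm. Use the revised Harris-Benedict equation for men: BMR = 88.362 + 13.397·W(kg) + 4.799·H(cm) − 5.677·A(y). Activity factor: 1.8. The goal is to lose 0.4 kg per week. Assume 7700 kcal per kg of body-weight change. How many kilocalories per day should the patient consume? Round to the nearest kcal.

3609 kilocalories per day

Harris-Benedict: BMR = 88.362 + 13.397(107.5) + 4.799(181) − 5.677(26) = 2249.5565 kcal/day.
TEE = 2249.5565 × 1.8 = 4049.2017 kcal/day.
Required daily deficit = 0.4 × 7700 ÷ 7 = 440 kcal/day.
Target intake = 4049.2017 − 440 = 3609.2017 kcal/day.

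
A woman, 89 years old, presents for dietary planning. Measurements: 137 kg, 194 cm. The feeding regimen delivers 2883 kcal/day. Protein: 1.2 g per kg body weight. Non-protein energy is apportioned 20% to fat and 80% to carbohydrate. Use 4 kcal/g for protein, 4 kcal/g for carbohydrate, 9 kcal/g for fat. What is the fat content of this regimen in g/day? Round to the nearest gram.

49 g/day

Protein = 1.2 × 137 = 164.4 g → 164.4 × 4 = 657.6 kcal.
Non-protein calories = 2883 − 657.6 = 2225.4 kcal.
Fat: 20% × 2225.4 = 445.08 kcal; carbohydrate: 1780.32 kcal.
Fat: 445.08 kcal ÷ 9 kcal/g = 49.4533 g.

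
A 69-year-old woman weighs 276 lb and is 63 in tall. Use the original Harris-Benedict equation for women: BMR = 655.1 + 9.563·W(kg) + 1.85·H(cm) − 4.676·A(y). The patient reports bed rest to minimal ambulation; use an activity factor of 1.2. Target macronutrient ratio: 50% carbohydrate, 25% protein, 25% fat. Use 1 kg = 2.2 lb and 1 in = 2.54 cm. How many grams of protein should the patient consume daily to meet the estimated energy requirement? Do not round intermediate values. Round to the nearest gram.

Convert to metric: weight = 276 ÷ 2.2 = 125.4545 kg; height = 63 × 2.54 = 160.02 cm.
Harris-Benedict: BMR = 655.1 + 9.563(125.4545) + 1.85(160.02) − 4.676(69) = 1828.2148 kcal/day.
TEE = 1828.2148 × 1.2 = 2193.8578 kcal/day.
Protein energy = 25% × 2193.8578 = 548.4644 kcal.
Protein = 548.4644 ÷ 4 kcal/g = 137.1161 g.

137 g/day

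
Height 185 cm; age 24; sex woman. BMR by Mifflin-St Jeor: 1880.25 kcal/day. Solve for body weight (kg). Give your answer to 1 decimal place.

1880.25 = 10·W + 6.25(185) − 5(24) − 161
10·W = 1880.25 − 875.25 = 1005, so W = 100.5 kg.

100.5 kg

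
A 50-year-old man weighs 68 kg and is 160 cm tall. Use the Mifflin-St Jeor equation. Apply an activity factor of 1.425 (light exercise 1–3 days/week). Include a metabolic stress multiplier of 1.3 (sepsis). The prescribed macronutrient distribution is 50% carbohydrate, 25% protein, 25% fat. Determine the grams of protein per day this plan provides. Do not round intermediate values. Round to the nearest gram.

Mifflin-St Jeor (male): BMR = 10(68) + 6.25(160) − 5(50) + 5 = 680 + 1000 − 250 + 5 = 1435 kcal/day.
TEE = 1435 × 1.425 = 2044.875 kcal/day.
With stress factor 1.3: 2044.875 × 1.3 = 2658.3375 kcal/day.
Protein energy = 25% × 2658.3375 = 664.5844 kcal.
Protein = 664.5844 ÷ 4 kcal/g = 166.1461 g.

166 g/day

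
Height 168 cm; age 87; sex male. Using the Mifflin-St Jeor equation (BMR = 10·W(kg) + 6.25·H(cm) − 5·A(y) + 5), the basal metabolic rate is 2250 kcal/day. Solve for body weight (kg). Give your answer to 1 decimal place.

2250 = 10·W + 6.25(168) − 5(87) + 5
10·W = 2250 − 620 = 1630, so W = 163 kg.

163.0 kg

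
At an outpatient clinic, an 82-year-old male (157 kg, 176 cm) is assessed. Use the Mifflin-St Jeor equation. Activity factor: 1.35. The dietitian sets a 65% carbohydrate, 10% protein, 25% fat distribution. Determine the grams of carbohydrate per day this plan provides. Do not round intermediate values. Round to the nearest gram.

Mifflin-St Jeor (male): BMR = 10(157) + 6.25(176) − 5(82) + 5 = 1570 + 1100 − 410 + 5 = 2265 kcal/day.
TEE = 2265 × 1.35 = 3057.75 kcal/day.
Carbohydrate energy = 65% × 3057.75 = 1987.5375 kcal.
Carbohydrate = 1987.5375 ÷ 4 kcal/g = 496.8844 g.

497 g/day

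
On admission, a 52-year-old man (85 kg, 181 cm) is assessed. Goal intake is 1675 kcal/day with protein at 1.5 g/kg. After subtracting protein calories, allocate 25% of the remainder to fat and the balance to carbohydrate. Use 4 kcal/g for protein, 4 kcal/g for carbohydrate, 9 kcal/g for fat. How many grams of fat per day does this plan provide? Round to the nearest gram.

Protein = 1.5 × 85 = 127.5 g → 127.5 × 4 = 510 kcal.
Non-protein calories = 1675 − 510 = 1165 kcal.
Fat: 25% × 1165 = 291.25 kcal; carbohydrate: 873.75 kcal.
Fat: 291.25 kcal ÷ 9 kcal/g = 32.3611 g.

32 g/day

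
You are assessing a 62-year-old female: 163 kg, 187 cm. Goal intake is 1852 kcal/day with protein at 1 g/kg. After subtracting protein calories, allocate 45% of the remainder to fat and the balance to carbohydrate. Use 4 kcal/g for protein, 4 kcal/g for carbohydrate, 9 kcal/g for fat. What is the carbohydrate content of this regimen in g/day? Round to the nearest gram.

165 g/day

Protein = 1 × 163 = 163 g → 163 × 4 = 652 kcal.
Non-protein calories = 1852 − 652 = 1200 kcal.
Fat: 45% × 1200 = 540 kcal; carbohydrate: 660 kcal.
Carbohydrate: 660 kcal ÷ 4 kcal/g = 165 g.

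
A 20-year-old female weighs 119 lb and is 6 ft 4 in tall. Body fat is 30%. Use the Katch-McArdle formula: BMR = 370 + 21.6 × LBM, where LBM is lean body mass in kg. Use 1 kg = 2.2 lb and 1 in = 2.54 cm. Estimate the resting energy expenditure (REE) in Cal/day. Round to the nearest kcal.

Convert to metric: weight = 119 ÷ 2.2 = 54.0909 kg; height = (6×12 + 4) × 2.54 = 76 × 2.54 = 193.04 cm.
LBM = 54.0909 × (1 − 0.3) = 37.8636 kg. Katch-McArdle: BMR = 370 + 21.6 × 37.8636 = 1187.8545 kcal/day.

1188 Cal/day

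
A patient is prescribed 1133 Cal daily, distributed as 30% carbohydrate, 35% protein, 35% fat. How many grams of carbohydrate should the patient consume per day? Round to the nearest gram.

85 g/day

Carbohydrate energy = 30% × 1133 = 339.9 kcal.
At 4 kcal/g: 339.9 ÷ 4 = 84.975 g.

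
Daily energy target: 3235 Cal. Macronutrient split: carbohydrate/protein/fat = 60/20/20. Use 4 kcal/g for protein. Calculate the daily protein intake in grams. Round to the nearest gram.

162 g/day

Protein energy = 20% × 3235 = 647 kcal.
At 4 kcal/g: 647 ÷ 4 = 161.75 g.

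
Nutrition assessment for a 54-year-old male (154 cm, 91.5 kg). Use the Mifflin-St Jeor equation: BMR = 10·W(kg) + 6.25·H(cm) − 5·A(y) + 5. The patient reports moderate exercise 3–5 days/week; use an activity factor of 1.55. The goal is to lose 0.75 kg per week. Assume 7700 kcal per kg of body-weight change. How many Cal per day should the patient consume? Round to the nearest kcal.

1674 Cal per day

Mifflin-St Jeor (male): BMR = 10(91.5) + 6.25(154) − 5(54) + 5 = 915 + 962.5 − 270 + 5 = 1612.5 kcal/day.
TEE = 1612.5 × 1.55 = 2499.375 kcal/day.
Required daily deficit = 0.75 × 7700 ÷ 7 = 825 kcal/day.
Target intake = 2499.375 − 825 = 1674.375 kcal/day.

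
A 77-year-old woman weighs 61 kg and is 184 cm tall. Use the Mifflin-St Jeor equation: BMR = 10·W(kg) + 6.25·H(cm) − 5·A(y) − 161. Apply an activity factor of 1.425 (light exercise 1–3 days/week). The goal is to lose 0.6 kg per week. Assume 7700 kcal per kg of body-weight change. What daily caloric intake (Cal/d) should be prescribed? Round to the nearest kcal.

Mifflin-St Jeor (female): BMR = 10(61) + 6.25(184) − 5(77) − 161 = 610 + 1150 − 385 − 161 = 1214 kcal/day.
TEE = 1214 × 1.425 = 1729.95 kcal/day.
Required daily deficit = 0.6 × 7700 ÷ 7 = 660 kcal/day.
Target intake = 1729.95 − 660 = 1069.95 kcal/day.

1070 Cal/d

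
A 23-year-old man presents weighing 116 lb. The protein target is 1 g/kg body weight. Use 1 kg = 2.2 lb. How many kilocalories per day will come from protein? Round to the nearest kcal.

211 kcal/day

Weight in kg = 116 ÷ 2.2 = 52.7273 kg.
Protein = 1 g/kg × 52.7273 kg = 52.7273 g/day.
Protein energy = 52.7273 g × 4 kcal/g = 210.9091 kcal/day.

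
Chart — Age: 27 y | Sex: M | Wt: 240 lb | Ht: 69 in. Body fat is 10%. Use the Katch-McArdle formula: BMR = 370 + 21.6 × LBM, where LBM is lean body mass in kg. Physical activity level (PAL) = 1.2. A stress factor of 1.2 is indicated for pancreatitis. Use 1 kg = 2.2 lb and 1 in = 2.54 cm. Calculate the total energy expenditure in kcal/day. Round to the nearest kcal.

Convert to metric: weight = 240 ÷ 2.2 = 109.0909 kg; height = 69 × 2.54 = 175.26 cm.
LBM = 109.0909 × (1 − 0.1) = 98.1818 kg. Katch-McArdle: BMR = 370 + 21.6 × 98.1818 = 2490.7273 kcal/day.
TEE = BMR × activity factor = 2490.7273 × 1.2 = 2988.8727 kcal/day.
Apply stress factor: 2988.8727 × 1.2 = 3586.6473 kcal/day.

3587 kcal/day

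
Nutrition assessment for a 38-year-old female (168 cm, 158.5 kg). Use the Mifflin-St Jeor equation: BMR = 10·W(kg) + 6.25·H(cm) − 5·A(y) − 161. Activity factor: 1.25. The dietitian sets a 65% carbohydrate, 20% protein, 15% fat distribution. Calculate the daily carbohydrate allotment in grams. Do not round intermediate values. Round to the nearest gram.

464 g/day

Mifflin-St Jeor (female): BMR = 10(158.5) + 6.25(168) − 5(38) − 161 = 1585 + 1050 − 190 − 161 = 2284 kcal/day.
TEE = 2284 × 1.25 = 2855 kcal/day.
Carbohydrate energy = 65% × 2855 = 1855.75 kcal.
Carbohydrate = 1855.75 ÷ 4 kcal/g = 463.9375 g.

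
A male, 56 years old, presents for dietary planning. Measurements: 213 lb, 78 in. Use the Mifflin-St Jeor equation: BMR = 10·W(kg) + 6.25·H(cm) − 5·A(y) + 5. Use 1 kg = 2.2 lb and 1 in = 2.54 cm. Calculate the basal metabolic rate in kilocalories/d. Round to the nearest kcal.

Convert to metric: weight = 213 ÷ 2.2 = 96.8182 kg; height = 78 × 2.54 = 198.12 cm.
Mifflin-St Jeor (male): BMR = 10(96.8182) + 6.25(198.12) − 5(56) + 5 = 968.1818 + 1238.25 − 280 + 5 = 1931.4318 kcal/day.

1931 kilocalories/d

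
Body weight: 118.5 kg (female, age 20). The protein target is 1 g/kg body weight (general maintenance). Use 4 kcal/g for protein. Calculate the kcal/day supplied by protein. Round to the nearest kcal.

Protein = 1 g/kg × 118.5 kg = 118.5 g/day.
Protein energy = 118.5 g × 4 kcal/g = 474 kcal/day.

474 kcal/day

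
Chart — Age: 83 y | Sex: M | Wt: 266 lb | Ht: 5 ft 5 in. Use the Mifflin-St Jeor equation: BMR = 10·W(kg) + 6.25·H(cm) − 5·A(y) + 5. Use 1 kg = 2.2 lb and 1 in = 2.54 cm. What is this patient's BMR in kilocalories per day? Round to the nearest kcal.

1831 kilocalories per day

Convert to metric: weight = 266 ÷ 2.2 = 120.9091 kg; height = (5×12 + 5) × 2.54 = 65 × 2.54 = 165.1 cm.
Mifflin-St Jeor (male): BMR = 10(120.9091) + 6.25(165.1) − 5(83) + 5 = 1209.0909 + 1031.875 − 415 + 5 = 1830.9659 kcal/day.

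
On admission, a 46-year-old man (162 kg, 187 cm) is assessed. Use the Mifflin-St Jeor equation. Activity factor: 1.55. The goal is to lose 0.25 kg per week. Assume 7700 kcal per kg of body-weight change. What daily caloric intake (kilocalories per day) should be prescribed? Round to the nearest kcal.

Mifflin-St Jeor (male): BMR = 10(162) + 6.25(187) − 5(46) + 5 = 1620 + 1168.75 − 230 + 5 = 2563.75 kcal/day.
TEE = 2563.75 × 1.55 = 3973.8125 kcal/day.
Required daily deficit = 0.25 × 7700 ÷ 7 = 275 kcal/day.
Target intake = 3973.8125 − 275 = 3698.8125 kcal/day.

3699 kilocalories per day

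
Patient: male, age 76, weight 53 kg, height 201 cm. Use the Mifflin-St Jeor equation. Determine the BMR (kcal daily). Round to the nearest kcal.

1411 kcal daily

Mifflin-St Jeor (male): BMR = 10(53) + 6.25(201) − 5(76) + 5 = 530 + 1256.25 − 380 + 5 = 1411.25 kcal/day.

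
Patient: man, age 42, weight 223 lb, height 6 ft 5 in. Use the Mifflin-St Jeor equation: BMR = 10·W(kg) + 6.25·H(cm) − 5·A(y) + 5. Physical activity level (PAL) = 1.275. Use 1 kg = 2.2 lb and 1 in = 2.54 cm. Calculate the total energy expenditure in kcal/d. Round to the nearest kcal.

2590 kcal/d

Convert to metric: weight = 223 ÷ 2.2 = 101.3636 kg; height = (6×12 + 5) × 2.54 = 77 × 2.54 = 195.58 cm.
Mifflin-St Jeor (male): BMR = 10(101.3636) + 6.25(195.58) − 5(42) + 5 = 1013.6364 + 1222.375 − 210 + 5 = 2031.0114 kcal/day.
TEE = BMR × activity factor = 2031.0114 × 1.275 = 2589.5395 kcal/day.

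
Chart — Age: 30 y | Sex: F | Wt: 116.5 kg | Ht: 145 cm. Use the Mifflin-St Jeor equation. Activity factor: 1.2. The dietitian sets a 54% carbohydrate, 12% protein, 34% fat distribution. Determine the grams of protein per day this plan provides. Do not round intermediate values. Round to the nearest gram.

63 g/day

Mifflin-St Jeor (female): BMR = 10(116.5) + 6.25(145) − 5(30) − 161 = 1165 + 906.25 − 150 − 161 = 1760.25 kcal/day.
TEE = 1760.25 × 1.2 = 2112.3 kcal/day.
Protein energy = 12% × 2112.3 = 253.476 kcal.
Protein = 253.476 ÷ 4 kcal/g = 63.369 g.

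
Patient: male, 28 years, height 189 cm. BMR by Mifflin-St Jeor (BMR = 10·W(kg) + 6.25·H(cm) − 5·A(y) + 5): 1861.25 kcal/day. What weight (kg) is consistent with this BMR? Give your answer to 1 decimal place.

1861.25 = 10·W + 6.25(189) − 5(28) + 5
10·W = 1861.25 − 1046.25 = 815, so W = 81.5 kg.

81.5 kg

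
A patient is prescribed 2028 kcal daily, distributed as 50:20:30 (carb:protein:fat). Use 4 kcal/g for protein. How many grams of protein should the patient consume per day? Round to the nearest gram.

101 g/day

Protein energy = 20% × 2028 = 405.6 kcal.
At 4 kcal/g: 405.6 ÷ 4 = 101.4 g.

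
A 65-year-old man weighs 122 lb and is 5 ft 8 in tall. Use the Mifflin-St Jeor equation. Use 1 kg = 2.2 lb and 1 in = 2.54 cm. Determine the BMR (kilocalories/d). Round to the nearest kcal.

Convert to metric: weight = 122 ÷ 2.2 = 55.4545 kg; height = (5×12 + 8) × 2.54 = 68 × 2.54 = 172.72 cm.
Mifflin-St Jeor (male): BMR = 10(55.4545) + 6.25(172.72) − 5(65) + 5 = 554.5455 + 1079.5 − 325 + 5 = 1314.0455 kcal/day.

1314 kilocalories/d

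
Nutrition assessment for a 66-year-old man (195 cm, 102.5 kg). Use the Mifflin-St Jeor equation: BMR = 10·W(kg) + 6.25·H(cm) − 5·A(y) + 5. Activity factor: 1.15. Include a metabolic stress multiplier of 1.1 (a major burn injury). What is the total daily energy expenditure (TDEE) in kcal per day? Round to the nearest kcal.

Mifflin-St Jeor (male): BMR = 10(102.5) + 6.25(195) − 5(66) + 5 = 1025 + 1218.75 − 330 + 5 = 1918.75 kcal/day.
TEE = BMR × activity factor = 1918.75 × 1.15 = 2206.5625 kcal/day.
Apply stress factor: 2206.5625 × 1.1 = 2427.2188 kcal/day.

2427 kcal per day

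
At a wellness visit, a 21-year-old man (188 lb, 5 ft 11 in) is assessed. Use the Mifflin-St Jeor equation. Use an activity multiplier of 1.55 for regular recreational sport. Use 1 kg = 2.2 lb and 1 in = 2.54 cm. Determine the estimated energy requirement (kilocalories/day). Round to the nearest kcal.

Convert to metric: weight = 188 ÷ 2.2 = 85.4545 kg; height = (5×12 + 11) × 2.54 = 71 × 2.54 = 180.34 cm.
Mifflin-St Jeor (male): BMR = 10(85.4545) + 6.25(180.34) − 5(21) + 5 = 854.5455 + 1127.125 − 105 + 5 = 1881.6705 kcal/day.
TEE = BMR × activity factor = 1881.6705 × 1.55 = 2916.5892 kcal/day.

2917 kilocalories/day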